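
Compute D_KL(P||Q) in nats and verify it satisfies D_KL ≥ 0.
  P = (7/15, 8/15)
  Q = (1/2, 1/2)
0.0022 nats

KL divergence satisfies the Gibbs inequality: D_KL(P||Q) ≥ 0 for all distributions P, Q.

D_KL(P||Q) = Σ p(x) log(p(x)/q(x))
Term by term:
  x=0: 7/15 × log_e[(7/15)/(1/2)] = -0.0322
  x=1: 8/15 × log_e[(8/15)/(1/2)] = 0.0344
D_KL(P||Q) = 0.0022 nats

D_KL(P||Q) = 0.0022 ≥ 0 ✓

This non-negativity is a fundamental property: relative entropy cannot be negative because it measures how different Q is from P.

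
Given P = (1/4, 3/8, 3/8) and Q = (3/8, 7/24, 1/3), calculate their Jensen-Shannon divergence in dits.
0.0041 dits

Jensen-Shannon divergence is:
JSD(P||Q) = 0.5 × D_KL(P||M) + 0.5 × D_KL(Q||M)
where M = 0.5 × (P + Q) is the mixture distribution.

M = 0.5 × (1/4, 3/8, 3/8) + 0.5 × (3/8, 7/24, 1/3) = (5/16, 1/3, 0.354167)

D_KL(P||M) = 0.0043 dits
D_KL(Q||M) = 0.0040 dits

JSD(P||Q) = 0.5 × 0.0043 + 0.5 × 0.0040 = 0.0041 dits

Unlike KL divergence, JSD is symmetric and bounded: 0 ≤ JSD ≤ log(2).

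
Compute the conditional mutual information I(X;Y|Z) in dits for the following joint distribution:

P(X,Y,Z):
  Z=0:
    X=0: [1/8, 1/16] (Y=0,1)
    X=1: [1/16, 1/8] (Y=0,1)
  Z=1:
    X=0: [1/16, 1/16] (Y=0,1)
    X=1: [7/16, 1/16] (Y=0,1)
0.0256 dits

Conditional mutual information: I(X;Y|Z) = H(X|Z) + H(Y|Z) - H(X,Y|Z)

H(Z) = 0.2873
H(X,Z) = 0.5360 → H(X|Z) = 0.2487
H(Y,Z) = 0.5360 → H(Y|Z) = 0.2487
H(X,Y,Z) = 0.7591 → H(X,Y|Z) = 0.4718

I(X;Y|Z) = 0.2487 + 0.2487 - 0.4718 = 0.0256 dits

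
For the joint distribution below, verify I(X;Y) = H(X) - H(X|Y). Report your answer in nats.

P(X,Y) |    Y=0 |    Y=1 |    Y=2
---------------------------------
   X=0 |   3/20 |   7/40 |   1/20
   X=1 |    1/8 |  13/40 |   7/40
I(X;Y) = 0.0292 nats

Mutual information has multiple equivalent forms:
- I(X;Y) = H(X) - H(X|Y)
- I(X;Y) = H(Y) - H(Y|X)
- I(X;Y) = H(X) + H(Y) - H(X,Y)

Computing all quantities:
H(X) = 0.6616, H(Y) = 1.0372, H(X,Y) = 1.6696
H(X|Y) = 0.6324, H(Y|X) = 1.0080

Verification:
H(X) - H(X|Y) = 0.6616 - 0.6324 = 0.0292
H(Y) - H(Y|X) = 1.0372 - 1.0080 = 0.0292
H(X) + H(Y) - H(X,Y) = 0.6616 + 1.0372 - 1.6696 = 0.0292

All forms give I(X;Y) = 0.0292 nats. ✓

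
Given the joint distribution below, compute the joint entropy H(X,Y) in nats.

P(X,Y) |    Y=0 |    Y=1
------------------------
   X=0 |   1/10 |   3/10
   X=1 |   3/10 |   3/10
1.3138 nats

Joint entropy is H(X,Y) = -Σ_{x,y} p(x,y) log p(x,y).

Summing over all non-zero entries:
H(X,Y) = -[1/10·log_e(1/10) + 3/10·log_e(3/10) + 3/10·log_e(3/10) + 3/10·log_e(3/10)]
H(X,Y) = 1.3138 nats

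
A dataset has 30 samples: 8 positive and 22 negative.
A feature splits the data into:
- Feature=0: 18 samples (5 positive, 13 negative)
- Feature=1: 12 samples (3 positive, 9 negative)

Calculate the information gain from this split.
0.0007 bits

Information Gain = H(Y) - H(Y|Feature)

Before split:
P(positive) = 8/30 = 0.2667
H(Y) = 0.8366 bits

After split:
Feature=0: H = 0.8524 bits (weight = 18/30)
Feature=1: H = 0.8113 bits (weight = 12/30)
H(Y|Feature) = (18/30)×0.8524 + (12/30)×0.8113 = 0.8360 bits

Information Gain = 0.8366 - 0.8360 = 0.0007 bits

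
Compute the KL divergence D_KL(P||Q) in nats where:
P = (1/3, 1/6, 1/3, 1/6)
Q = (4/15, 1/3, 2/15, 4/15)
0.1860 nats

KL divergence: D_KL(P||Q) = Σ p(x) log(p(x)/q(x))

Computing term by term:
  x=0: 1/3 × log_e[(1/3)/(4/15)] = 1/3 × 0.2231 = 0.0744
  x=1: 1/6 × log_e[(1/6)/(1/3)] = 1/6 × -0.6931 = -0.1155
  x=2: 1/3 × log_e[(1/3)/(2/15)] = 1/3 × 0.9163 = 0.3054
  x=3: 1/6 × log_e[(1/6)/(4/15)] = 1/6 × -0.4700 = -0.0783

D_KL(P||Q) = 0.1860 nats

Note: KL divergence is always non-negative and equals 0 iff P = Q.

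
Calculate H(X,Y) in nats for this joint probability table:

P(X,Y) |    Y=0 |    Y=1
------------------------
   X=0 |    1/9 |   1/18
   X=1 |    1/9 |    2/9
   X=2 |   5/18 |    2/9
1.6731 nats

Joint entropy is H(X,Y) = -Σ_{x,y} p(x,y) log p(x,y).

Summing over all non-zero entries:
H(X,Y) = -[1/9·log_e(1/9) + 1/18·log_e(1/18) + 1/9·log_e(1/9) + 2/9·log_e(2/9) + 5/18·log_e(5/18) + 2/9·log_e(2/9)]
H(X,Y) = 1.6731 nats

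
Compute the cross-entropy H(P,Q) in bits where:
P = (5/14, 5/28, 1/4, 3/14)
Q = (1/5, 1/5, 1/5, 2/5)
2.1076 bits

Cross-entropy: H(P,Q) = -Σ p(x) log q(x)

Alternatively: H(P,Q) = H(P) + D_KL(P||Q)
H(P) = 1.9506 bits
D_KL(P||Q) = 0.1571 bits

H(P,Q) = 1.9506 + 0.1571 = 2.1076 bits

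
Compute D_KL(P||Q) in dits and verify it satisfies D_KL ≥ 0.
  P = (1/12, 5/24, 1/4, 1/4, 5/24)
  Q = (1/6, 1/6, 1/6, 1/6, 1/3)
0.0406 dits

KL divergence satisfies the Gibbs inequality: D_KL(P||Q) ≥ 0 for all distributions P, Q.

D_KL(P||Q) = Σ p(x) log(p(x)/q(x))
Term by term:
  x=0: 1/12 × log_10[(1/12)/(1/6)] = -0.0251
  x=1: 5/24 × log_10[(5/24)/(1/6)] = 0.0202
  x=2: 1/4 × log_10[(1/4)/(1/6)] = 0.0440
  x=3: 1/4 × log_10[(1/4)/(1/6)] = 0.0440
  x=4: 5/24 × log_10[(5/24)/(1/3)] = -0.0425
D_KL(P||Q) = 0.0406 dits

D_KL(P||Q) = 0.0406 ≥ 0 ✓

This non-negativity is a fundamental property: relative entropy cannot be negative because it measures how different Q is from P.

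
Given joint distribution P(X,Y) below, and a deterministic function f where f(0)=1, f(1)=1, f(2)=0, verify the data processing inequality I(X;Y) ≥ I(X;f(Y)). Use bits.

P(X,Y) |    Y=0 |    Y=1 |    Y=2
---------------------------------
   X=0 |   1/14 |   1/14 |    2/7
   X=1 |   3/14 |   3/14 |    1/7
I(X;Y) = 0.1281, I(X;f(Y)) = 0.1281, inequality holds: 0.1281 ≥ 0.1281

Data Processing Inequality: For any Markov chain X → Y → Z, we have I(X;Y) ≥ I(X;Z).

Here Z = f(Y) is a deterministic function of Y, forming X → Y → Z.

Original I(X;Y) = 0.1281 bits

After applying f:
P(X,Z) where Z=f(Y):
- P(X,Z=0) = P(X,Y=2)
- P(X,Z=1) = P(X,Y=0) + P(X,Y=1)

I(X;Z) = I(X;f(Y)) = 0.1281 bits

Verification: 0.1281 ≥ 0.1281 ✓

Information cannot be created by processing; the function f can only lose information about X.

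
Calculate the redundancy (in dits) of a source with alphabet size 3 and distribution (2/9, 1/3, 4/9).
0.0164 dits

Redundancy measures how far a source is from maximum entropy:
R = H_max - H(X)

Maximum entropy for 3 symbols: H_max = log_10(3) = 0.4771 dits
Actual entropy: H(X) = 0.4607 dits
Redundancy: R = 0.4771 - 0.4607 = 0.0164 dits

This redundancy represents potential for compression: the source could be compressed by 0.0164 dits per symbol.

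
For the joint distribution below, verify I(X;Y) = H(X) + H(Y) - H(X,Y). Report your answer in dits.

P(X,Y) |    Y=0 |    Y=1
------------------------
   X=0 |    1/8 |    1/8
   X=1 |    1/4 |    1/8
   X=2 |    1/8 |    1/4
I(X;Y) = 0.0184 dits

Mutual information has multiple equivalent forms:
- I(X;Y) = H(X) - H(X|Y)
- I(X;Y) = H(Y) - H(Y|X)
- I(X;Y) = H(X) + H(Y) - H(X,Y)

Computing all quantities:
H(X) = 0.4700, H(Y) = 0.3010, H(X,Y) = 0.7526
H(X|Y) = 0.4515, H(Y|X) = 0.2826

Verification:
H(X) - H(X|Y) = 0.4700 - 0.4515 = 0.0184
H(Y) - H(Y|X) = 0.3010 - 0.2826 = 0.0184
H(X) + H(Y) - H(X,Y) = 0.4700 + 0.3010 - 0.7526 = 0.0184

All forms give I(X;Y) = 0.0184 dits. ✓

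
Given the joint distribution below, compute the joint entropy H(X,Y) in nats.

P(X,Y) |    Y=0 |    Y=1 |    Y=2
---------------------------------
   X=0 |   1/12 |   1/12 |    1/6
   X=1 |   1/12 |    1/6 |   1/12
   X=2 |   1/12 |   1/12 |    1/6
2.1383 nats

Joint entropy is H(X,Y) = -Σ_{x,y} p(x,y) log p(x,y).

Summing over all non-zero entries:
H(X,Y) = -[1/12·log_e(1/12) + 1/12·log_e(1/12) + 1/6·log_e(1/6) + 1/12·log_e(1/12) + 1/6·log_e(1/6) + 1/12·log_e(1/12) + 1/12·log_e(1/12) + 1/12·log_e(1/12) + 1/6·log_e(1/6)]
H(X,Y) = 2.1383 nats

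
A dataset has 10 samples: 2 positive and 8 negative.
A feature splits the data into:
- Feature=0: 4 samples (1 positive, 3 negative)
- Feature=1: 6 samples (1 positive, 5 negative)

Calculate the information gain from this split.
0.0074 bits

Information Gain = H(Y) - H(Y|Feature)

Before split:
P(positive) = 2/10 = 0.2000
H(Y) = 0.7219 bits

After split:
Feature=0: H = 0.8113 bits (weight = 4/10)
Feature=1: H = 0.6500 bits (weight = 6/10)
H(Y|Feature) = (4/10)×0.8113 + (6/10)×0.6500 = 0.7145 bits

Information Gain = 0.7219 - 0.7145 = 0.0074 bits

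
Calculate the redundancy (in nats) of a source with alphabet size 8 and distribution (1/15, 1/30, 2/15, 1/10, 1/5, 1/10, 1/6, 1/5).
0.1140 nats

Redundancy measures how far a source is from maximum entropy:
R = H_max - H(X)

Maximum entropy for 8 symbols: H_max = log_e(8) = 2.0794 nats
Actual entropy: H(X) = 1.9655 nats
Redundancy: R = 2.0794 - 1.9655 = 0.1140 nats

This redundancy represents potential for compression: the source could be compressed by 0.1140 nats per symbol.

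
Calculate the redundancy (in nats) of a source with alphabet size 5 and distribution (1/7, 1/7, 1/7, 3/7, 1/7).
0.1344 nats

Redundancy measures how far a source is from maximum entropy:
R = H_max - H(X)

Maximum entropy for 5 symbols: H_max = log_e(5) = 1.6094 nats
Actual entropy: H(X) = 1.4751 nats
Redundancy: R = 1.6094 - 1.4751 = 0.1344 nats

This redundancy represents potential for compression: the source could be compressed by 0.1344 nats per symbol.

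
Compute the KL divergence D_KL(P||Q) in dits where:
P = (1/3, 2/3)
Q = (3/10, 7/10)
0.0011 dits

KL divergence: D_KL(P||Q) = Σ p(x) log(p(x)/q(x))

Computing term by term:
  x=0: 1/3 × log_10[(1/3)/(3/10)] = 1/3 × 0.0458 = 0.0153
  x=1: 2/3 × log_10[(2/3)/(7/10)] = 2/3 × -0.0212 = -0.0141

D_KL(P||Q) = 0.0011 dits

Note: KL divergence is always non-negative and equals 0 iff P = Q.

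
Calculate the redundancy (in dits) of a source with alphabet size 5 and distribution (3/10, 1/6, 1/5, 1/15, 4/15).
0.0411 dits

Redundancy measures how far a source is from maximum entropy:
R = H_max - H(X)

Maximum entropy for 5 symbols: H_max = log_10(5) = 0.6990 dits
Actual entropy: H(X) = 0.6578 dits
Redundancy: R = 0.6990 - 0.6578 = 0.0411 dits

This redundancy represents potential for compression: the source could be compressed by 0.0411 dits per symbol.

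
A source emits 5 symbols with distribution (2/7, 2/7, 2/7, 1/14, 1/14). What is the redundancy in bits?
0.2289 bits

Redundancy measures how far a source is from maximum entropy:
R = H_max - H(X)

Maximum entropy for 5 symbols: H_max = log_2(5) = 2.3219 bits
Actual entropy: H(X) = 2.0931 bits
Redundancy: R = 2.3219 - 2.0931 = 0.2289 bits

This redundancy represents potential for compression: the source could be compressed by 0.2289 bits per symbol.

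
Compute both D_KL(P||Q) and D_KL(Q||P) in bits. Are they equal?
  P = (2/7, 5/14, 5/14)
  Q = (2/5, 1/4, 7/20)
D_KL(P||Q) = 0.0555, D_KL(Q||P) = 0.0553

KL divergence is not symmetric: D_KL(P||Q) ≠ D_KL(Q||P) in general.

D_KL(P||Q) = 0.0555 bits
D_KL(Q||P) = 0.0553 bits

No, they are not equal!

This asymmetry is why KL divergence is not a true distance metric.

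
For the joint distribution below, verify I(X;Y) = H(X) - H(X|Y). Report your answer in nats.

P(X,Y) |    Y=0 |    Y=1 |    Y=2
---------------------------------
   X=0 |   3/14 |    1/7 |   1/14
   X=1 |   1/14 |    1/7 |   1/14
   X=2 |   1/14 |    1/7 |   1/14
I(X;Y) = 0.0334 nats

Mutual information has multiple equivalent forms:
- I(X;Y) = H(X) - H(X|Y)
- I(X;Y) = H(Y) - H(Y|X)
- I(X;Y) = H(X) + H(Y) - H(X,Y)

Computing all quantities:
H(X) = 1.0790, H(Y) = 1.0609, H(X,Y) = 2.1066
H(X|Y) = 1.0456, H(Y|X) = 1.0276

Verification:
H(X) - H(X|Y) = 1.0790 - 1.0456 = 0.0334
H(Y) - H(Y|X) = 1.0609 - 1.0276 = 0.0334
H(X) + H(Y) - H(X,Y) = 1.0790 + 1.0609 - 2.1066 = 0.0334

All forms give I(X;Y) = 0.0334 nats. ✓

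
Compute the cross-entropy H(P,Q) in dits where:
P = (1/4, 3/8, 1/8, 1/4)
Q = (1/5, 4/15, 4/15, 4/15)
0.6053 dits

Cross-entropy: H(P,Q) = -Σ p(x) log q(x)

Alternatively: H(P,Q) = H(P) + D_KL(P||Q)
H(P) = 0.5737 dits
D_KL(P||Q) = 0.0316 dits

H(P,Q) = 0.5737 + 0.0316 = 0.6053 dits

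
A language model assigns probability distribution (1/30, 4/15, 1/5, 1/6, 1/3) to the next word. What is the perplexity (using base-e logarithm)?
4.2740

Perplexity is e^H (or exp(H) for natural log).

First, H = -Σ p log p = 1.4526 nats
Perplexity = e^1.4526 = 4.2740

Interpretation: The model's uncertainty is equivalent to choosing uniformly among 4.3 options.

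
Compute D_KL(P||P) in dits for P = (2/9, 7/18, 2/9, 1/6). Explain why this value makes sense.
0.0000 dits

KL divergence satisfies the Gibbs inequality: D_KL(P||Q) ≥ 0 for all distributions P, Q.

D_KL(P||Q) = Σ p(x) log(p(x)/q(x))
Each term is p(x) × log_10(p(x)/p(x)) = p(x) × log_10(1) = 0, so the sum is 0.
D_KL(P||Q) = 0.0000 dits

When P = Q, the KL divergence is exactly 0, as there is no 'divergence' between identical distributions.

This non-negativity is a fundamental property: relative entropy cannot be negative because it measures how different Q is from P.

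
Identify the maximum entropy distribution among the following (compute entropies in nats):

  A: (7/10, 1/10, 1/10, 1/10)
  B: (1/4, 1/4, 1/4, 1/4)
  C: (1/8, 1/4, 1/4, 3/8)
B

For a discrete distribution over n outcomes, entropy is maximized by the uniform distribution.

Computing entropies:
H(A) = 0.9404 nats
H(B) = 1.3863 nats
H(C) = 1.3209 nats

The uniform distribution (where all probabilities equal 1/4) achieves the maximum entropy of log_e(4) = 1.3863 nats.

Distribution B has the highest entropy.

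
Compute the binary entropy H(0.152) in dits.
0.1851 dits

The binary entropy function is:
H(p) = -p log(p) - (1-p) log(1-p)

H(0.152) = -0.152 × log_10(0.152) - 0.848 × log_10(0.848)
H(0.152) = 0.1851 dits

Note: Binary entropy is maximized at p=0.5 (H=1 bit) and minimized at p=0 or p=1 (H=0).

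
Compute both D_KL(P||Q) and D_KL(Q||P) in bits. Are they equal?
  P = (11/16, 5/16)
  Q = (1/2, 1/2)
D_KL(P||Q) = 0.1040, D_KL(Q||P) = 0.1093

KL divergence is not symmetric: D_KL(P||Q) ≠ D_KL(Q||P) in general.

D_KL(P||Q) = 0.1040 bits
D_KL(Q||P) = 0.1093 bits

No, they are not equal!

This asymmetry is why KL divergence is not a true distance metric.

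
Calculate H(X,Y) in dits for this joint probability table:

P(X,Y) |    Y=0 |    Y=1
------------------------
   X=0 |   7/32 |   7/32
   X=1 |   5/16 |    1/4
0.5971 dits

Joint entropy is H(X,Y) = -Σ_{x,y} p(x,y) log p(x,y).

Summing over all non-zero entries:
H(X,Y) = -[7/32·log_10(7/32) + 7/32·log_10(7/32) + 5/16·log_10(5/16) + 1/4·log_10(1/4)]
H(X,Y) = 0.5971 dits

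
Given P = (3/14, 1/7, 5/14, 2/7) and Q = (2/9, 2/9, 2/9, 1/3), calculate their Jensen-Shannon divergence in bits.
0.0191 bits

Jensen-Shannon divergence is:
JSD(P||Q) = 0.5 × D_KL(P||M) + 0.5 × D_KL(Q||M)
where M = 0.5 × (P + Q) is the mixture distribution.

M = 0.5 × (3/14, 1/7, 5/14, 2/7) + 0.5 × (2/9, 2/9, 2/9, 1/3) = (0.218254, 0.18254, 0.289683, 0.309524)

D_KL(P||M) = 0.0187 bits
D_KL(Q||M) = 0.0195 bits

JSD(P||Q) = 0.5 × 0.0187 + 0.5 × 0.0195 = 0.0191 bits

Unlike KL divergence, JSD is symmetric and bounded: 0 ≤ JSD ≤ log(2).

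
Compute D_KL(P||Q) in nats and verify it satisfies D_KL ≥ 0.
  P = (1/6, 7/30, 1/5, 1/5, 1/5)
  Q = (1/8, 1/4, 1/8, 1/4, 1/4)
0.0366 nats

KL divergence satisfies the Gibbs inequality: D_KL(P||Q) ≥ 0 for all distributions P, Q.

D_KL(P||Q) = Σ p(x) log(p(x)/q(x))
Term by term:
  x=0: 1/6 × log_e[(1/6)/(1/8)] = 0.0479
  x=1: 7/30 × log_e[(7/30)/(1/4)] = -0.0161
  x=2: 1/5 × log_e[(1/5)/(1/8)] = 0.0940
  x=3: 1/5 × log_e[(1/5)/(1/4)] = -0.0446
  x=4: 1/5 × log_e[(1/5)/(1/4)] = -0.0446
D_KL(P||Q) = 0.0366 nats

D_KL(P||Q) = 0.0366 ≥ 0 ✓

This non-negativity is a fundamental property: relative entropy cannot be negative because it measures how different Q is from P.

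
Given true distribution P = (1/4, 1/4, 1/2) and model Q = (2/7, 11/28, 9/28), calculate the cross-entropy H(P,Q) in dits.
0.4839 dits

Cross-entropy: H(P,Q) = -Σ p(x) log q(x)

Alternatively: H(P,Q) = H(P) + D_KL(P||Q)
H(P) = 0.4515 dits
D_KL(P||Q) = 0.0324 dits

H(P,Q) = 0.4515 + 0.0324 = 0.4839 dits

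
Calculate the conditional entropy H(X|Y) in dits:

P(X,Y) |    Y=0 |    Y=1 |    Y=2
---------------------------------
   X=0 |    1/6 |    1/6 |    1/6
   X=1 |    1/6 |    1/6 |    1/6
0.3010 dits

Using the chain rule: H(X|Y) = H(X,Y) - H(Y)

First, compute H(X,Y) = 0.7782 dits

Marginal P(Y) = (1/3, 1/3, 1/3)
H(Y) = 0.4771 dits

H(X|Y) = H(X,Y) - H(Y) = 0.7782 - 0.4771 = 0.3010 dits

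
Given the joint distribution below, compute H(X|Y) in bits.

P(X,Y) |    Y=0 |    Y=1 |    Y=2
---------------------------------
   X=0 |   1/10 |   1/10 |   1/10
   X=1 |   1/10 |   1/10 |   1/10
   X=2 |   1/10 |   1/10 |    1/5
1.5510 bits

Using the chain rule: H(X|Y) = H(X,Y) - H(Y)

First, compute H(X,Y) = 3.1219 bits

Marginal P(Y) = (3/10, 3/10, 2/5)
H(Y) = 1.5710 bits

H(X|Y) = H(X,Y) - H(Y) = 3.1219 - 1.5710 = 1.5510 bits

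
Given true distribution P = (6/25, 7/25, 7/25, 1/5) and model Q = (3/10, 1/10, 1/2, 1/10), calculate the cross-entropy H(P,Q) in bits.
2.2914 bits

Cross-entropy: H(P,Q) = -Σ p(x) log q(x)

Alternatively: H(P,Q) = H(P) + D_KL(P||Q)
H(P) = 1.9870 bits
D_KL(P||Q) = 0.3044 bits

H(P,Q) = 1.9870 + 0.3044 = 2.2914 bits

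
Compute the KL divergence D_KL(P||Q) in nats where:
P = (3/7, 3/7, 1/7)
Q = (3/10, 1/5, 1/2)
0.3005 nats

KL divergence: D_KL(P||Q) = Σ p(x) log(p(x)/q(x))

Computing term by term:
  x=0: 3/7 × log_e[(3/7)/(3/10)] = 3/7 × 0.3567 = 0.1529
  x=1: 3/7 × log_e[(3/7)/(1/5)] = 3/7 × 0.7621 = 0.3266
  x=2: 1/7 × log_e[(1/7)/(1/2)] = 1/7 × -1.2528 = -0.1790

D_KL(P||Q) = 0.3005 nats

Note: KL divergence is always non-negative and equals 0 iff P = Q.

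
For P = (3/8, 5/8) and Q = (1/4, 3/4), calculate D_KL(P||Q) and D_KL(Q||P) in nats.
D_KL(P||Q) = 0.0381, D_KL(Q||P) = 0.0354

KL divergence is not symmetric: D_KL(P||Q) ≠ D_KL(Q||P) in general.

D_KL(P||Q) = 0.0381 nats
D_KL(Q||P) = 0.0354 nats

No, they are not equal!

This asymmetry is why KL divergence is not a true distance metric.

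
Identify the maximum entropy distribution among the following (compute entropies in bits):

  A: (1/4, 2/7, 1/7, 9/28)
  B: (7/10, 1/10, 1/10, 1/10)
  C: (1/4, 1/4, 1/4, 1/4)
C

For a discrete distribution over n outcomes, entropy is maximized by the uniform distribution.

Computing entropies:
H(A) = 1.9438 bits
H(B) = 1.3568 bits
H(C) = 2.0000 bits

The uniform distribution (where all probabilities equal 1/4) achieves the maximum entropy of log_2(4) = 2.0000 bits.

Distribution C has the highest entropy.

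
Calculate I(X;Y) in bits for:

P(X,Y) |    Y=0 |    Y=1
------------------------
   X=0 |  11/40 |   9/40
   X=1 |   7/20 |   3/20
0.0174 bits

Mutual information: I(X;Y) = H(X) + H(Y) - H(X,Y)

Marginals:
P(X) = (1/2, 1/2), H(X) = 1.0000 bits
P(Y) = (5/8, 3/8), H(Y) = 0.9544 bits

Joint entropy: H(X,Y) = 1.9370 bits

I(X;Y) = 1.0000 + 0.9544 - 1.9370 = 0.0174 bits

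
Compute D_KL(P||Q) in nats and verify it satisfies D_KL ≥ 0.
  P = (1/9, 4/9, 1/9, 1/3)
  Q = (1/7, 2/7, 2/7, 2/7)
0.1149 nats

KL divergence satisfies the Gibbs inequality: D_KL(P||Q) ≥ 0 for all distributions P, Q.

D_KL(P||Q) = Σ p(x) log(p(x)/q(x))
Term by term:
  x=0: 1/9 × log_e[(1/9)/(1/7)] = -0.0279
  x=1: 4/9 × log_e[(4/9)/(2/7)] = 0.1964
  x=2: 1/9 × log_e[(1/9)/(2/7)] = -0.1049
  x=3: 1/3 × log_e[(1/3)/(2/7)] = 0.0514
D_KL(P||Q) = 0.1149 nats

D_KL(P||Q) = 0.1149 ≥ 0 ✓

This non-negativity is a fundamental property: relative entropy cannot be negative because it measures how different Q is from P.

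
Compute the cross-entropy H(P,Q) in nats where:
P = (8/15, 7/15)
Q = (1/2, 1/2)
0.6931 nats

Cross-entropy: H(P,Q) = -Σ p(x) log q(x)

Alternatively: H(P,Q) = H(P) + D_KL(P||Q)
H(P) = 0.6909 nats
D_KL(P||Q) = 0.0022 nats

H(P,Q) = 0.6909 + 0.0022 = 0.6931 nats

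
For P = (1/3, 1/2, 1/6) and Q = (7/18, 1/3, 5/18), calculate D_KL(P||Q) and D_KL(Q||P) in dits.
D_KL(P||Q) = 0.0288, D_KL(Q||P) = 0.0290

KL divergence is not symmetric: D_KL(P||Q) ≠ D_KL(Q||P) in general.

D_KL(P||Q) = 0.0288 dits
D_KL(Q||P) = 0.0290 dits

No, they are not equal!

This asymmetry is why KL divergence is not a true distance metric.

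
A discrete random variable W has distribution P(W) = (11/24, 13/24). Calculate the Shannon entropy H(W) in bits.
0.9950 bits

Shannon entropy is H(X) = -Σ p(x) log p(x).

For P = (11/24, 13/24):
H = -11/24 × log_2(11/24) -13/24 × log_2(13/24)
H = 0.9950 bits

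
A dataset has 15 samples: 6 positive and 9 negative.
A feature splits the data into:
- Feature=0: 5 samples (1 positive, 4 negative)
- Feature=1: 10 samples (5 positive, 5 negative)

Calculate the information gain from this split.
0.0636 bits

Information Gain = H(Y) - H(Y|Feature)

Before split:
P(positive) = 6/15 = 0.4000
H(Y) = 0.9710 bits

After split:
Feature=0: H = 0.7219 bits (weight = 5/15)
Feature=1: H = 1.0000 bits (weight = 10/15)
H(Y|Feature) = (5/15)×0.7219 + (10/15)×1.0000 = 0.9073 bits

Information Gain = 0.9710 - 0.9073 = 0.0636 bits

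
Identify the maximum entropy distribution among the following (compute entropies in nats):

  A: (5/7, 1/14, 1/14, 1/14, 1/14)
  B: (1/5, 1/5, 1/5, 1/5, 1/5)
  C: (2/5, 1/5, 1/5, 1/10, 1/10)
B

For a discrete distribution over n outcomes, entropy is maximized by the uniform distribution.

Computing entropies:
H(A) = 0.9944 nats
H(B) = 1.6094 nats
H(C) = 1.4708 nats

The uniform distribution (where all probabilities equal 1/5) achieves the maximum entropy of log_e(5) = 1.6094 nats.

Distribution B has the highest entropy.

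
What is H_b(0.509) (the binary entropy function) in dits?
0.3010 dits

The binary entropy function is:
H(p) = -p log(p) - (1-p) log(1-p)

H(0.509) = -0.509 × log_10(0.509) - 0.491 × log_10(0.491)
H(0.509) = 0.3010 dits

Note: Binary entropy is maximized at p=0.5 (H=1 bit) and minimized at p=0 or p=1 (H=0).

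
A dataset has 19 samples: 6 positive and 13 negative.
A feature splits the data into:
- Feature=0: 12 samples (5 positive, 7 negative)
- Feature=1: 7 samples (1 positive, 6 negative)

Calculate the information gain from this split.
0.0629 bits

Information Gain = H(Y) - H(Y|Feature)

Before split:
P(positive) = 6/19 = 0.3158
H(Y) = 0.8997 bits

After split:
Feature=0: H = 0.9799 bits (weight = 12/19)
Feature=1: H = 0.5917 bits (weight = 7/19)
H(Y|Feature) = (12/19)×0.9799 + (7/19)×0.5917 = 0.8368 bits

Information Gain = 0.8997 - 0.8368 = 0.0629 bits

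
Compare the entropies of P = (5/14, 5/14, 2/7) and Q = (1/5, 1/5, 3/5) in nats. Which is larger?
P

Computing entropies in nats:
H(P) = 1.0934
H(Q) = 0.9503

Distribution P has higher entropy.

Intuition: The distribution closer to uniform (more spread out) has higher entropy.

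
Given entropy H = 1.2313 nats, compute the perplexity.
3.4257

Perplexity is e^H (or exp(H) for natural log).

H = 1.2313 nats
Perplexity = e^1.2313 = 3.4257

Interpretation: The model's uncertainty is equivalent to choosing uniformly among 3.4 options.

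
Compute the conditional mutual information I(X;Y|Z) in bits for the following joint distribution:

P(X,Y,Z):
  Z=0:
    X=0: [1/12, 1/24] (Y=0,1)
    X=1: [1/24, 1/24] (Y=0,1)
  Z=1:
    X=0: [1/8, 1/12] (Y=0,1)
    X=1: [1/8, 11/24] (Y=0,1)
0.0769 bits

Conditional mutual information: I(X;Y|Z) = H(X|Z) + H(Y|Z) - H(X,Y|Z)

H(Z) = 0.7383
H(X,Z) = 1.5988 → H(X|Z) = 0.8605
H(Y,Z) = 1.6529 → H(Y|Z) = 0.9146
H(X,Y,Z) = 2.4365 → H(X,Y|Z) = 1.6982

I(X;Y|Z) = 0.8605 + 0.9146 - 1.6982 = 0.0769 bits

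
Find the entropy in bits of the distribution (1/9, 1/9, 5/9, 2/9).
1.6577 bits

Shannon entropy is H(X) = -Σ p(x) log p(x).

For P = (1/9, 1/9, 5/9, 2/9):
H = -1/9 × log_2(1/9) -1/9 × log_2(1/9) -5/9 × log_2(5/9) -2/9 × log_2(2/9)
H = 1.6577 bits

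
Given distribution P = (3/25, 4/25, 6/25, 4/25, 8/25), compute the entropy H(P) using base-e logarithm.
1.5480 nats

Shannon entropy is H(X) = -Σ p(x) log p(x).

For P = (3/25, 4/25, 6/25, 4/25, 8/25):
H = -3/25 × log_e(3/25) -4/25 × log_e(4/25) -6/25 × log_e(6/25) -4/25 × log_e(4/25) -8/25 × log_e(8/25)
H = 1.5480 nats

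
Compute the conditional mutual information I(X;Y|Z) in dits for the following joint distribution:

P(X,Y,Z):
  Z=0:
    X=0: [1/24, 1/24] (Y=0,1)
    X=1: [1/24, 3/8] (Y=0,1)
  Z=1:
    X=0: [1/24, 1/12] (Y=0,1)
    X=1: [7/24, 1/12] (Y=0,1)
0.0313 dits

Conditional mutual information: I(X;Y|Z) = H(X|Z) + H(Y|Z) - H(X,Y|Z)

H(Z) = 0.3010
H(X,Z) = 0.5210 → H(X|Z) = 0.2199
H(Y,Z) = 0.5371 → H(Y|Z) = 0.2361
H(X,Y,Z) = 0.7257 → H(X,Y|Z) = 0.4247

I(X;Y|Z) = 0.2199 + 0.2361 - 0.4247 = 0.0313 dits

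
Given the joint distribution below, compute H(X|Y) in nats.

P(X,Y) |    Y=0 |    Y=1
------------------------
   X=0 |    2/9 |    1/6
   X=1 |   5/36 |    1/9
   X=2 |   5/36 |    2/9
1.0665 nats

Using the chain rule: H(X|Y) = H(X,Y) - H(Y)

First, compute H(X,Y) = 1.7596 nats

Marginal P(Y) = (1/2, 1/2)
H(Y) = 0.6931 nats

H(X|Y) = H(X,Y) - H(Y) = 1.7596 - 0.6931 = 1.0665 nats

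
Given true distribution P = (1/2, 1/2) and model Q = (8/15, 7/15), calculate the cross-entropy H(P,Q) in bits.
1.0032 bits

Cross-entropy: H(P,Q) = -Σ p(x) log q(x)

Alternatively: H(P,Q) = H(P) + D_KL(P||Q)
H(P) = 1.0000 bits
D_KL(P||Q) = 0.0032 bits

H(P,Q) = 1.0000 + 0.0032 = 1.0032 bits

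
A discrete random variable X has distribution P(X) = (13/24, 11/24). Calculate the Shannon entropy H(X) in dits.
0.2995 dits

Shannon entropy is H(X) = -Σ p(x) log p(x).

For P = (13/24, 11/24):
H = -13/24 × log_10(13/24) -11/24 × log_10(11/24)
H = 0.2995 dits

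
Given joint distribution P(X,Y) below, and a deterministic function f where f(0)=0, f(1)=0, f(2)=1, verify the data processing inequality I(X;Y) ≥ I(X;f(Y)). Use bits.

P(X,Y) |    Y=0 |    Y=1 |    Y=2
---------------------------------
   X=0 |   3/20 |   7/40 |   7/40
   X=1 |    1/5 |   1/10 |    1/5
I(X;Y) = 0.0213, I(X;f(Y)) = 0.0019, inequality holds: 0.0213 ≥ 0.0019

Data Processing Inequality: For any Markov chain X → Y → Z, we have I(X;Y) ≥ I(X;Z).

Here Z = f(Y) is a deterministic function of Y, forming X → Y → Z.

Original I(X;Y) = 0.0213 bits

After applying f:
P(X,Z) where Z=f(Y):
- P(X,Z=0) = P(X,Y=0) + P(X,Y=1)
- P(X,Z=1) = P(X,Y=2)

I(X;Z) = I(X;f(Y)) = 0.0019 bits

Verification: 0.0213 ≥ 0.0019 ✓

Information cannot be created by processing; the function f can only lose information about X.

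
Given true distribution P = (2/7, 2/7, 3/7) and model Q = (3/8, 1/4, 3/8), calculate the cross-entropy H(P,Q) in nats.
1.0967 nats

Cross-entropy: H(P,Q) = -Σ p(x) log q(x)

Alternatively: H(P,Q) = H(P) + D_KL(P||Q)
H(P) = 1.0790 nats
D_KL(P||Q) = 0.0177 nats

H(P,Q) = 1.0790 + 0.0177 = 1.0967 nats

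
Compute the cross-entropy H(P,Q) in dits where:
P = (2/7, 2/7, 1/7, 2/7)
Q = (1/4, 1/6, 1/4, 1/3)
0.6167 dits

Cross-entropy: H(P,Q) = -Σ p(x) log q(x)

Alternatively: H(P,Q) = H(P) + D_KL(P||Q)
H(P) = 0.5871 dits
D_KL(P||Q) = 0.0296 dits

H(P,Q) = 0.5871 + 0.0296 = 0.6167 dits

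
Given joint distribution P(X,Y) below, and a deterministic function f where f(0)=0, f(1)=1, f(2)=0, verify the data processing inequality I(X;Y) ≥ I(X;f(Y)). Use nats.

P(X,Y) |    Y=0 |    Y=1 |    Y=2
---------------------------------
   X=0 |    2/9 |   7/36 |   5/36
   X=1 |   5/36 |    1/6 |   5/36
I(X;Y) = 0.0046, I(X;f(Y)) = 0.0003, inequality holds: 0.0046 ≥ 0.0003

Data Processing Inequality: For any Markov chain X → Y → Z, we have I(X;Y) ≥ I(X;Z).

Here Z = f(Y) is a deterministic function of Y, forming X → Y → Z.

Original I(X;Y) = 0.0046 nats

After applying f:
P(X,Z) where Z=f(Y):
- P(X,Z=0) = P(X,Y=0) + P(X,Y=2)
- P(X,Z=1) = P(X,Y=1)

I(X;Z) = I(X;f(Y)) = 0.0003 nats

Verification: 0.0046 ≥ 0.0003 ✓

Information cannot be created by processing; the function f can only lose information about X.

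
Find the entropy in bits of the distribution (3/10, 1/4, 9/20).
1.5395 bits

Shannon entropy is H(X) = -Σ p(x) log p(x).

For P = (3/10, 1/4, 9/20):
H = -3/10 × log_2(3/10) -1/4 × log_2(1/4) -9/20 × log_2(9/20)
H = 1.5395 bits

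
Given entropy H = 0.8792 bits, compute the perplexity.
1.8394

Perplexity is 2^H (or exp(H) for natural log).

H = 0.8792 bits
Perplexity = 2^0.8792 = 1.8394

Interpretation: The model's uncertainty is equivalent to choosing uniformly among 1.8 options.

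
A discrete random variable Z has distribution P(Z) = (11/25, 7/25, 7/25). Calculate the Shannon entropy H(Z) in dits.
0.4665 dits

Shannon entropy is H(X) = -Σ p(x) log p(x).

For P = (11/25, 7/25, 7/25):
H = -11/25 × log_10(11/25) -7/25 × log_10(7/25) -7/25 × log_10(7/25)
H = 0.4665 dits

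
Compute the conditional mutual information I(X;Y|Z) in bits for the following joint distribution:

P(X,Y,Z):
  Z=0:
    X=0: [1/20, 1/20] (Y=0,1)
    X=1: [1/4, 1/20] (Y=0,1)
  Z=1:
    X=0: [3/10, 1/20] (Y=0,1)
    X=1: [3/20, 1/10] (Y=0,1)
0.0664 bits

Conditional mutual information: I(X;Y|Z) = H(X|Z) + H(Y|Z) - H(X,Y|Z)

H(Z) = 0.9710
H(X,Z) = 1.8834 → H(X|Z) = 0.9124
H(Y,Z) = 1.7822 → H(Y|Z) = 0.8113
H(X,Y,Z) = 2.6282 → H(X,Y|Z) = 1.6573

I(X;Y|Z) = 0.9124 + 0.8113 - 1.6573 = 0.0664 bits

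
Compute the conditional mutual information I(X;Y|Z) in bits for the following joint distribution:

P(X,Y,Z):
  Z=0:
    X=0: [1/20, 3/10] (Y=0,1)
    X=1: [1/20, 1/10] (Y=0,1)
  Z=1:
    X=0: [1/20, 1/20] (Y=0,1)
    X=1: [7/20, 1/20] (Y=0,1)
0.0597 bits

Conditional mutual information: I(X;Y|Z) = H(X|Z) + H(Y|Z) - H(X,Y|Z)

H(Z) = 1.0000
H(X,Z) = 1.8016 → H(X|Z) = 0.8016
H(Y,Z) = 1.7219 → H(Y|Z) = 0.7219
H(X,Y,Z) = 2.4639 → H(X,Y|Z) = 1.4639

I(X;Y|Z) = 0.8016 + 0.7219 - 1.4639 = 0.0597 bits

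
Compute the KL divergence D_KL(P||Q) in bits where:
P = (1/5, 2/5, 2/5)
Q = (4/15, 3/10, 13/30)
0.0368 bits

KL divergence: D_KL(P||Q) = Σ p(x) log(p(x)/q(x))

Computing term by term:
  x=0: 1/5 × log_2[(1/5)/(4/15)] = 1/5 × -0.4150 = -0.0830
  x=1: 2/5 × log_2[(2/5)/(3/10)] = 2/5 × 0.4150 = 0.1660
  x=2: 2/5 × log_2[(2/5)/(13/30)] = 2/5 × -0.1155 = -0.0462

D_KL(P||Q) = 0.0368 bits

Note: KL divergence is always non-negative and equals 0 iff P = Q.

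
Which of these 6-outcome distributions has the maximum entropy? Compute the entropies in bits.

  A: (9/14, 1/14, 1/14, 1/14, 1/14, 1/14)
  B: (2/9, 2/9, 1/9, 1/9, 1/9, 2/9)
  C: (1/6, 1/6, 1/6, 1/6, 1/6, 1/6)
C

For a discrete distribution over n outcomes, entropy is maximized by the uniform distribution.

Computing entropies:
H(A) = 1.7695 bits
H(B) = 2.5033 bits
H(C) = 2.5850 bits

The uniform distribution (where all probabilities equal 1/6) achieves the maximum entropy of log_2(6) = 2.5850 bits.

Distribution C has the highest entropy.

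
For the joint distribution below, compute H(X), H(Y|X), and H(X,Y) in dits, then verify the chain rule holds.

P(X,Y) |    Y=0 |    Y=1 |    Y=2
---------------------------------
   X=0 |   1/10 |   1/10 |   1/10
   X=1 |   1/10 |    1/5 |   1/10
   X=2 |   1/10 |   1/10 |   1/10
H(X,Y) = 0.9398, H(X) = 0.4729, H(Y|X) = 0.4669 (all in dits)

Chain rule: H(X,Y) = H(X) + H(Y|X)

Left side — joint entropy directly:
H(X,Y) = -Σ p(x,y) log p(x,y) = 0.9398 dits

Right side — compute H(Y|X) from the conditional distributions:
P(X) = (3/10, 2/5, 3/10), so H(X) = 0.4729 dits
H(Y|X) = Σ_x P(X=x) · H(Y|X=x):
  P(Y|X=0) = (1/3, 1/3, 1/3), H(Y|X=0) = 0.4771, weight P(X=0) = 3/10
  P(Y|X=1) = (1/4, 1/2, 1/4), H(Y|X=1) = 0.4515, weight P(X=1) = 2/5
  P(Y|X=2) = (1/3, 1/3, 1/3), H(Y|X=2) = 0.4771, weight P(X=2) = 3/10
H(Y|X) = 0.4669 dits

H(X) + H(Y|X) = 0.4729 + 0.4669 = 0.9398 dits

Both sides equal 0.9398 dits. ✓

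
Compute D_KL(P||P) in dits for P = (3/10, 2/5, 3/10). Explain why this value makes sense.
0.0000 dits

KL divergence satisfies the Gibbs inequality: D_KL(P||Q) ≥ 0 for all distributions P, Q.

D_KL(P||Q) = Σ p(x) log(p(x)/q(x))
Each term is p(x) × log_10(p(x)/p(x)) = p(x) × log_10(1) = 0, so the sum is 0.
D_KL(P||Q) = 0.0000 dits

When P = Q, the KL divergence is exactly 0, as there is no 'divergence' between identical distributions.

This non-negativity is a fundamental property: relative entropy cannot be negative because it measures how different Q is from P.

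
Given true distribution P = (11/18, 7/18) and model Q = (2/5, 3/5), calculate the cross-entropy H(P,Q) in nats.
0.7586 nats

Cross-entropy: H(P,Q) = -Σ p(x) log q(x)

Alternatively: H(P,Q) = H(P) + D_KL(P||Q)
H(P) = 0.6682 nats
D_KL(P||Q) = 0.0904 nats

H(P,Q) = 0.6682 + 0.0904 = 0.7586 nats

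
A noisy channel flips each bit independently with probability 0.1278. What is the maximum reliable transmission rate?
0.4486 bits

For a binary symmetric channel (BSC) with error probability p:
Capacity C = 1 - H(p) bits per symbol

where H(p) = -p log₂(p) - (1-p) log₂(1-p) is the binary entropy function.

H(0.1278) = 0.5514 bits
C = 1 - 0.5514 = 0.4486 bits per symbol

This means we can reliably transmit up to 0.4486 bits of information per channel use.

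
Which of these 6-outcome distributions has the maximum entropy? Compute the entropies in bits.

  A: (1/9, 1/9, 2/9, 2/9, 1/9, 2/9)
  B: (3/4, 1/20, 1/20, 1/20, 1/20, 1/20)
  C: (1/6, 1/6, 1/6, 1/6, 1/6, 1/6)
C

For a discrete distribution over n outcomes, entropy is maximized by the uniform distribution.

Computing entropies:
H(A) = 2.5033 bits
H(B) = 1.3918 bits
H(C) = 2.5850 bits

The uniform distribution (where all probabilities equal 1/6) achieves the maximum entropy of log_2(6) = 2.5850 bits.

Distribution C has the highest entropy.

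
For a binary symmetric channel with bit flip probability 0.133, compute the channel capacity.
0.4344 bits

For a binary symmetric channel (BSC) with error probability p:
Capacity C = 1 - H(p) bits per symbol

where H(p) = -p log₂(p) - (1-p) log₂(1-p) is the binary entropy function.

H(0.133) = 0.5656 bits
C = 1 - 0.5656 = 0.4344 bits per symbol

This means we can reliably transmit up to 0.4344 bits of information per channel use.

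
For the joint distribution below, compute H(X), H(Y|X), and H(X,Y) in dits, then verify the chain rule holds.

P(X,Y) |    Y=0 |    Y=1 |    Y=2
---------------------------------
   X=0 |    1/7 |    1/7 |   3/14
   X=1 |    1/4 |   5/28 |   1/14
H(X,Y) = 0.7508, H(X) = 0.3010, H(Y|X) = 0.4498 (all in dits)

Chain rule: H(X,Y) = H(X) + H(Y|X)

Left side — joint entropy directly:
H(X,Y) = -Σ p(x,y) log p(x,y) = 0.7508 dits

Right side — compute H(Y|X) from the conditional distributions:
P(X) = (1/2, 1/2), so H(X) = 0.3010 dits
H(Y|X) = Σ_x P(X=x) · H(Y|X=x):
  P(Y|X=0) = (2/7, 2/7, 3/7), H(Y|X=0) = 0.4686, weight P(X=0) = 1/2
  P(Y|X=1) = (1/2, 5/14, 1/7), H(Y|X=1) = 0.4309, weight P(X=1) = 1/2
H(Y|X) = 0.4498 dits

H(X) + H(Y|X) = 0.3010 + 0.4498 = 0.7508 dits

Both sides equal 0.7508 dits. ✓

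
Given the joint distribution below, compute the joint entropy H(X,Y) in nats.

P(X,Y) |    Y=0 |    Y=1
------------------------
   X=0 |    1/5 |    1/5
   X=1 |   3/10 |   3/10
1.3662 nats

Joint entropy is H(X,Y) = -Σ_{x,y} p(x,y) log p(x,y).

Summing over all non-zero entries:
H(X,Y) = -[1/5·log_e(1/5) + 1/5·log_e(1/5) + 3/10·log_e(3/10) + 3/10·log_e(3/10)]
H(X,Y) = 1.3662 nats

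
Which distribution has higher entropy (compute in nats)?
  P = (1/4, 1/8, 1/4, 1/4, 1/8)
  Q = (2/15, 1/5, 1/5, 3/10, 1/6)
Q

Computing entropies in nats:
H(P) = 1.5596
H(Q) = 1.5722

Distribution Q has higher entropy.

Intuition: The distribution closer to uniform (more spread out) has higher entropy.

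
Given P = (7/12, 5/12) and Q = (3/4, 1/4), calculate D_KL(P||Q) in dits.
0.0288 dits

KL divergence: D_KL(P||Q) = Σ p(x) log(p(x)/q(x))

Computing term by term:
  x=0: 7/12 × log_10[(7/12)/(3/4)] = 7/12 × -0.1091 = -0.0637
  x=1: 5/12 × log_10[(5/12)/(1/4)] = 5/12 × 0.2218 = 0.0924

D_KL(P||Q) = 0.0288 dits

Note: KL divergence is always non-negative and equals 0 iff P = Q.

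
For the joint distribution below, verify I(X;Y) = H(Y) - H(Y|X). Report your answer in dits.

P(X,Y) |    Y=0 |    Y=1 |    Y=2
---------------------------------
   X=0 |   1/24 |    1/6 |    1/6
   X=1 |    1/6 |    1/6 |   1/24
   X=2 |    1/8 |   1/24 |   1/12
I(X;Y) = 0.0507 dits

Mutual information has multiple equivalent forms:
- I(X;Y) = H(X) - H(X|Y)
- I(X;Y) = H(Y) - H(Y|X)
- I(X;Y) = H(X) + H(Y) - H(X,Y)

Computing all quantities:
H(X) = 0.4700, H(Y) = 0.4749, H(X,Y) = 0.8941
H(X|Y) = 0.4193, H(Y|X) = 0.4241

Verification:
H(X) - H(X|Y) = 0.4700 - 0.4193 = 0.0507
H(Y) - H(Y|X) = 0.4749 - 0.4241 = 0.0507
H(X) + H(Y) - H(X,Y) = 0.4700 + 0.4749 - 0.8941 = 0.0507

All forms give I(X;Y) = 0.0507 dits. ✓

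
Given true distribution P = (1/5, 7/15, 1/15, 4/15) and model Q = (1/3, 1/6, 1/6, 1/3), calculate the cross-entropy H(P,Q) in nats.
1.4683 nats

Cross-entropy: H(P,Q) = -Σ p(x) log q(x)

Alternatively: H(P,Q) = H(P) + D_KL(P||Q)
H(P) = 1.2106 nats
D_KL(P||Q) = 0.2577 nats

H(P,Q) = 1.2106 + 0.2577 = 1.4683 nats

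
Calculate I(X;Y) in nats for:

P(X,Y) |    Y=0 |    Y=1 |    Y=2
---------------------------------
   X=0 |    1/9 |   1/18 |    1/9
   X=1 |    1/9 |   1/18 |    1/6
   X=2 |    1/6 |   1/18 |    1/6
0.0056 nats

Mutual information: I(X;Y) = H(X) + H(Y) - H(X,Y)

Marginals:
P(X) = (5/18, 1/3, 7/18), H(X) = 1.0893 nats
P(Y) = (7/18, 1/6, 4/9), H(Y) = 1.0263 nats

Joint entropy: H(X,Y) = 2.1100 nats

I(X;Y) = 1.0893 + 1.0263 - 2.1100 = 0.0056 nats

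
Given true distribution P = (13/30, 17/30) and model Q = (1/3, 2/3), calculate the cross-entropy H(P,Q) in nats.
0.7058 nats

Cross-entropy: H(P,Q) = -Σ p(x) log q(x)

Alternatively: H(P,Q) = H(P) + D_KL(P||Q)
H(P) = 0.6842 nats
D_KL(P||Q) = 0.0216 nats

H(P,Q) = 0.6842 + 0.0216 = 0.7058 nats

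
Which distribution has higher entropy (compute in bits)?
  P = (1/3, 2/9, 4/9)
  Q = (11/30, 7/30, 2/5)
Q

Computing entropies in bits:
H(P) = 1.5305
H(Q) = 1.5494

Distribution Q has higher entropy.

Intuition: The distribution closer to uniform (more spread out) has higher entropy.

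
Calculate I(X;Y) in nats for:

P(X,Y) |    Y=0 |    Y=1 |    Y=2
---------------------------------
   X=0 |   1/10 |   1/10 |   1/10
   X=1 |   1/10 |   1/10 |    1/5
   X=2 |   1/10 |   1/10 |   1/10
0.0138 nats

Mutual information: I(X;Y) = H(X) + H(Y) - H(X,Y)

Marginals:
P(X) = (3/10, 2/5, 3/10), H(X) = 1.0889 nats
P(Y) = (3/10, 3/10, 2/5), H(Y) = 1.0889 nats

Joint entropy: H(X,Y) = 2.1640 nats

I(X;Y) = 1.0889 + 1.0889 - 2.1640 = 0.0138 nats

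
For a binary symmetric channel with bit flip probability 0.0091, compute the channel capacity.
0.9252 bits

For a binary symmetric channel (BSC) with error probability p:
Capacity C = 1 - H(p) bits per symbol

where H(p) = -p log₂(p) - (1-p) log₂(1-p) is the binary entropy function.

H(0.0091) = 0.0748 bits
C = 1 - 0.0748 = 0.9252 bits per symbol

This means we can reliably transmit up to 0.9252 bits of information per channel use.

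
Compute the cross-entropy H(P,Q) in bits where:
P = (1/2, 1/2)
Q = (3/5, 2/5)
1.0294 bits

Cross-entropy: H(P,Q) = -Σ p(x) log q(x)

Alternatively: H(P,Q) = H(P) + D_KL(P||Q)
H(P) = 1.0000 bits
D_KL(P||Q) = 0.0294 bits

H(P,Q) = 1.0000 + 0.0294 = 1.0294 bits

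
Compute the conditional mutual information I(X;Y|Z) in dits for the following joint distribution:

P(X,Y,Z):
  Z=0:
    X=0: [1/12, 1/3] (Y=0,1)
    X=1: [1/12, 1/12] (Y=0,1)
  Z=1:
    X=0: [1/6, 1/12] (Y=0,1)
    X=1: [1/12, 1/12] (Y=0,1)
0.0133 dits

Conditional mutual information: I(X;Y|Z) = H(X|Z) + H(Y|Z) - H(X,Y|Z)

H(Z) = 0.2950
H(X,Z) = 0.5683 → H(X|Z) = 0.2734
H(Y,Z) = 0.5683 → H(Y|Z) = 0.2734
H(X,Y,Z) = 0.8283 → H(X,Y|Z) = 0.5334

I(X;Y|Z) = 0.2734 + 0.2734 - 0.5334 = 0.0133 dits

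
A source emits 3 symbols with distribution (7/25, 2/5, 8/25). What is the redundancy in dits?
0.0048 dits

Redundancy measures how far a source is from maximum entropy:
R = H_max - H(X)

Maximum entropy for 3 symbols: H_max = log_10(3) = 0.4771 dits
Actual entropy: H(X) = 0.4723 dits
Redundancy: R = 0.4771 - 0.4723 = 0.0048 dits

This redundancy represents potential for compression: the source could be compressed by 0.0048 dits per symbol.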